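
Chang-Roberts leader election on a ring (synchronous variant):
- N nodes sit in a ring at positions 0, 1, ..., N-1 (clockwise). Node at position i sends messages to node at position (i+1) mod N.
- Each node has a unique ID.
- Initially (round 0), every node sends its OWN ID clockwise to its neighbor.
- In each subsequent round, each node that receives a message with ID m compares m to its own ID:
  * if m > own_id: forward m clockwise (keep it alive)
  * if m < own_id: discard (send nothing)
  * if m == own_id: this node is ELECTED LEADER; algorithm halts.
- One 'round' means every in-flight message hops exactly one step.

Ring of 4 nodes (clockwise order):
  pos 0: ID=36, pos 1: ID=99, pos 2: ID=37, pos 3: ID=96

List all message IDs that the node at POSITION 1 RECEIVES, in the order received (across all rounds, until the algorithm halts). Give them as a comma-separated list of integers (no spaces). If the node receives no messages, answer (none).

Round 1: pos1(id99) recv 36: drop; pos2(id37) recv 99: fwd; pos3(id96) recv 37: drop; pos0(id36) recv 96: fwd
Round 2: pos3(id96) recv 99: fwd; pos1(id99) recv 96: drop
Round 3: pos0(id36) recv 99: fwd
Round 4: pos1(id99) recv 99: ELECTED

Answer: 36,96,99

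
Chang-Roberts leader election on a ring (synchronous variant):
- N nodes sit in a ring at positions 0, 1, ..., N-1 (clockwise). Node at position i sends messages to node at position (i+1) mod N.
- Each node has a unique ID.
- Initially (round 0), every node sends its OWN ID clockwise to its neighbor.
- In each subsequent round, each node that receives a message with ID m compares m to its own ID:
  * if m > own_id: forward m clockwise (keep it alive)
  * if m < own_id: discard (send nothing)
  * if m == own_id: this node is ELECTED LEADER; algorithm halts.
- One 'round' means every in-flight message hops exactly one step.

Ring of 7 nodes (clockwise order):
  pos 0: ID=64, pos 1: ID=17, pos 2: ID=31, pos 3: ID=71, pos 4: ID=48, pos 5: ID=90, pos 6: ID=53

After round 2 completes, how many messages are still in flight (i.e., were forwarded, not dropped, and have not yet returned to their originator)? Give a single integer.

Round 1: pos1(id17) recv 64: fwd; pos2(id31) recv 17: drop; pos3(id71) recv 31: drop; pos4(id48) recv 71: fwd; pos5(id90) recv 48: drop; pos6(id53) recv 90: fwd; pos0(id64) recv 53: drop
Round 2: pos2(id31) recv 64: fwd; pos5(id90) recv 71: drop; pos0(id64) recv 90: fwd
After round 2: 2 messages still in flight

Answer: 2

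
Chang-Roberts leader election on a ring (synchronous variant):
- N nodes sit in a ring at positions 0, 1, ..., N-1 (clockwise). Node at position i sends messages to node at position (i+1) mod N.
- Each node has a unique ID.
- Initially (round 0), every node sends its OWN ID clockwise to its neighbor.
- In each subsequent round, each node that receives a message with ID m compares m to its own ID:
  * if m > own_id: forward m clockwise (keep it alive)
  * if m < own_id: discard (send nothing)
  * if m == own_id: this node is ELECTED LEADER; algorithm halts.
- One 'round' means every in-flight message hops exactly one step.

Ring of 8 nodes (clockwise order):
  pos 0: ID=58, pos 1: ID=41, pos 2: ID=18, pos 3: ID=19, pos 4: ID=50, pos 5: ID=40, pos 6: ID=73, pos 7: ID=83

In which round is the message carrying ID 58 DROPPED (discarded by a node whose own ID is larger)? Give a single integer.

Round 1: pos1(id41) recv 58: fwd; pos2(id18) recv 41: fwd; pos3(id19) recv 18: drop; pos4(id50) recv 19: drop; pos5(id40) recv 50: fwd; pos6(id73) recv 40: drop; pos7(id83) recv 73: drop; pos0(id58) recv 83: fwd
Round 2: pos2(id18) recv 58: fwd; pos3(id19) recv 41: fwd; pos6(id73) recv 50: drop; pos1(id41) recv 83: fwd
Round 3: pos3(id19) recv 58: fwd; pos4(id50) recv 41: drop; pos2(id18) recv 83: fwd
Round 4: pos4(id50) recv 58: fwd; pos3(id19) recv 83: fwd
Round 5: pos5(id40) recv 58: fwd; pos4(id50) recv 83: fwd
Round 6: pos6(id73) recv 58: drop; pos5(id40) recv 83: fwd
Round 7: pos6(id73) recv 83: fwd
Round 8: pos7(id83) recv 83: ELECTED
Message ID 58 originates at pos 0; dropped at pos 6 in round 6

Answer: 6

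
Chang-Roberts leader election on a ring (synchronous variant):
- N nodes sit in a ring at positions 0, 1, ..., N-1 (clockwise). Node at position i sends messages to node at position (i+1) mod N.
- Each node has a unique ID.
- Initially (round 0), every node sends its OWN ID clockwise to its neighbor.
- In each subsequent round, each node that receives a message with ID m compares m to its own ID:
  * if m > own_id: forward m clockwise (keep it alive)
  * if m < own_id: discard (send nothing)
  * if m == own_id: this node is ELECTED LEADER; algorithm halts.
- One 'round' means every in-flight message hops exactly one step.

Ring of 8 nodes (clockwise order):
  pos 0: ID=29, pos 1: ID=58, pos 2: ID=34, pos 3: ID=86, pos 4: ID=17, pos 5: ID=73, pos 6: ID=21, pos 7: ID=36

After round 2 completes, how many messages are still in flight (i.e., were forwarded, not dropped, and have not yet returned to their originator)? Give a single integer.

Answer: 2

Derivation:
Round 1: pos1(id58) recv 29: drop; pos2(id34) recv 58: fwd; pos3(id86) recv 34: drop; pos4(id17) recv 86: fwd; pos5(id73) recv 17: drop; pos6(id21) recv 73: fwd; pos7(id36) recv 21: drop; pos0(id29) recv 36: fwd
Round 2: pos3(id86) recv 58: drop; pos5(id73) recv 86: fwd; pos7(id36) recv 73: fwd; pos1(id58) recv 36: drop
After round 2: 2 messages still in flight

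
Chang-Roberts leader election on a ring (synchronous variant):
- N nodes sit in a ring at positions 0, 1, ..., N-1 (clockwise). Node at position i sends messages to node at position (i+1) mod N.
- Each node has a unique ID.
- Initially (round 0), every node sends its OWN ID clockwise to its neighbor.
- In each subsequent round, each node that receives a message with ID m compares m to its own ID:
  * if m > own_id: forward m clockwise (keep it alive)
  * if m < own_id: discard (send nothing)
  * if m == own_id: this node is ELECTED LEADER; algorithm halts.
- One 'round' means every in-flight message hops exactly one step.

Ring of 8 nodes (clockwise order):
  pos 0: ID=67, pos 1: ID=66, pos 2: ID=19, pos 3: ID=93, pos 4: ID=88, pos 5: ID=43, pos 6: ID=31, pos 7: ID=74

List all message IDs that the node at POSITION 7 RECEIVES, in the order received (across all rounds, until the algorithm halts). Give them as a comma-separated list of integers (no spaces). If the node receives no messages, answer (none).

Round 1: pos1(id66) recv 67: fwd; pos2(id19) recv 66: fwd; pos3(id93) recv 19: drop; pos4(id88) recv 93: fwd; pos5(id43) recv 88: fwd; pos6(id31) recv 43: fwd; pos7(id74) recv 31: drop; pos0(id67) recv 74: fwd
Round 2: pos2(id19) recv 67: fwd; pos3(id93) recv 66: drop; pos5(id43) recv 93: fwd; pos6(id31) recv 88: fwd; pos7(id74) recv 43: drop; pos1(id66) recv 74: fwd
Round 3: pos3(id93) recv 67: drop; pos6(id31) recv 93: fwd; pos7(id74) recv 88: fwd; pos2(id19) recv 74: fwd
Round 4: pos7(id74) recv 93: fwd; pos0(id67) recv 88: fwd; pos3(id93) recv 74: drop
Round 5: pos0(id67) recv 93: fwd; pos1(id66) recv 88: fwd
Round 6: pos1(id66) recv 93: fwd; pos2(id19) recv 88: fwd
Round 7: pos2(id19) recv 93: fwd; pos3(id93) recv 88: drop
Round 8: pos3(id93) recv 93: ELECTED

Answer: 31,43,88,93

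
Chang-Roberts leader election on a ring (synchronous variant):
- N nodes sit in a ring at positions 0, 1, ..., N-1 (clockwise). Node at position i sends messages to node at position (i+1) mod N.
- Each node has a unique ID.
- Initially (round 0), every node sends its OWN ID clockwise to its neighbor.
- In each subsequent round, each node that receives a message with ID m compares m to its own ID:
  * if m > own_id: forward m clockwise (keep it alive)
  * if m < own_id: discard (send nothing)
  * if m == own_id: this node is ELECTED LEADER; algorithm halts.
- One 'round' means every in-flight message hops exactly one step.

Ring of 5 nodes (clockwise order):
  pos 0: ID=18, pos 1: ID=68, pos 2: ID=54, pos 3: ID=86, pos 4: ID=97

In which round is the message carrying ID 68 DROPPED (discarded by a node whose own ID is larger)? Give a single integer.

Answer: 2

Derivation:
Round 1: pos1(id68) recv 18: drop; pos2(id54) recv 68: fwd; pos3(id86) recv 54: drop; pos4(id97) recv 86: drop; pos0(id18) recv 97: fwd
Round 2: pos3(id86) recv 68: drop; pos1(id68) recv 97: fwd
Round 3: pos2(id54) recv 97: fwd
Round 4: pos3(id86) recv 97: fwd
Round 5: pos4(id97) recv 97: ELECTED
Message ID 68 originates at pos 1; dropped at pos 3 in round 2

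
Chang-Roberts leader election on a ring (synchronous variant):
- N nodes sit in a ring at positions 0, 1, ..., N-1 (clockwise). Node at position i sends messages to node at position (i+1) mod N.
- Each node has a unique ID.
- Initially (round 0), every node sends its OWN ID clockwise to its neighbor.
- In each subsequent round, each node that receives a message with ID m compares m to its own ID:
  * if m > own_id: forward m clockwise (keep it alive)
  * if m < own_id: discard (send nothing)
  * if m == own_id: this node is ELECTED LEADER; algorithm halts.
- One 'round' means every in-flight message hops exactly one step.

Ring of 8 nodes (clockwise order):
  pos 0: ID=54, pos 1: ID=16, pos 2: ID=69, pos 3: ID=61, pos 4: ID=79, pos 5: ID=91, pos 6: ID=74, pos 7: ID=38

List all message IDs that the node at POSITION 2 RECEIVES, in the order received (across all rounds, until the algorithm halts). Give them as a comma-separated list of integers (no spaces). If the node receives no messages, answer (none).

Round 1: pos1(id16) recv 54: fwd; pos2(id69) recv 16: drop; pos3(id61) recv 69: fwd; pos4(id79) recv 61: drop; pos5(id91) recv 79: drop; pos6(id74) recv 91: fwd; pos7(id38) recv 74: fwd; pos0(id54) recv 38: drop
Round 2: pos2(id69) recv 54: drop; pos4(id79) recv 69: drop; pos7(id38) recv 91: fwd; pos0(id54) recv 74: fwd
Round 3: pos0(id54) recv 91: fwd; pos1(id16) recv 74: fwd
Round 4: pos1(id16) recv 91: fwd; pos2(id69) recv 74: fwd
Round 5: pos2(id69) recv 91: fwd; pos3(id61) recv 74: fwd
Round 6: pos3(id61) recv 91: fwd; pos4(id79) recv 74: drop
Round 7: pos4(id79) recv 91: fwd
Round 8: pos5(id91) recv 91: ELECTED

Answer: 16,54,74,91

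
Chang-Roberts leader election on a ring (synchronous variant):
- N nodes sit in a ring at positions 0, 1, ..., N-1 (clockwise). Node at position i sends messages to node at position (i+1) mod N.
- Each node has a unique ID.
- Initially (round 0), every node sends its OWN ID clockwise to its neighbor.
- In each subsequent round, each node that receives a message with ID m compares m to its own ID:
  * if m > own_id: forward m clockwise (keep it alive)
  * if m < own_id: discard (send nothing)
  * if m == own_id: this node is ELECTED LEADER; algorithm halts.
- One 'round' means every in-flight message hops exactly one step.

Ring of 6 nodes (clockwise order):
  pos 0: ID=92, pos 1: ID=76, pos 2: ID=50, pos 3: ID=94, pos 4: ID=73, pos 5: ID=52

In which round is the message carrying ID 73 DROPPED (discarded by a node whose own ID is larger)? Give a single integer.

Round 1: pos1(id76) recv 92: fwd; pos2(id50) recv 76: fwd; pos3(id94) recv 50: drop; pos4(id73) recv 94: fwd; pos5(id52) recv 73: fwd; pos0(id92) recv 52: drop
Round 2: pos2(id50) recv 92: fwd; pos3(id94) recv 76: drop; pos5(id52) recv 94: fwd; pos0(id92) recv 73: drop
Round 3: pos3(id94) recv 92: drop; pos0(id92) recv 94: fwd
Round 4: pos1(id76) recv 94: fwd
Round 5: pos2(id50) recv 94: fwd
Round 6: pos3(id94) recv 94: ELECTED
Message ID 73 originates at pos 4; dropped at pos 0 in round 2

Answer: 2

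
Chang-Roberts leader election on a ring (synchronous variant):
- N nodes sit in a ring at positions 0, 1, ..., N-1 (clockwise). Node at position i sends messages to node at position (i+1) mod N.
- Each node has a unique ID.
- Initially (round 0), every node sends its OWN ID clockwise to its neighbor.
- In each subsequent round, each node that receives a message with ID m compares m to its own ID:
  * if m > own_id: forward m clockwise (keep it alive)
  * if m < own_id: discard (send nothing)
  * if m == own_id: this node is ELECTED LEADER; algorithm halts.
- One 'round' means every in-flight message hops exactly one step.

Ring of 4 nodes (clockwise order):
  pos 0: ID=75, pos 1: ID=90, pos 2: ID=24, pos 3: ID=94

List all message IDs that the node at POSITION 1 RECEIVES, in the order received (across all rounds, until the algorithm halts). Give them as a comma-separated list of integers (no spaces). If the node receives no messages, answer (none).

Answer: 75,94

Derivation:
Round 1: pos1(id90) recv 75: drop; pos2(id24) recv 90: fwd; pos3(id94) recv 24: drop; pos0(id75) recv 94: fwd
Round 2: pos3(id94) recv 90: drop; pos1(id90) recv 94: fwd
Round 3: pos2(id24) recv 94: fwd
Round 4: pos3(id94) recv 94: ELECTED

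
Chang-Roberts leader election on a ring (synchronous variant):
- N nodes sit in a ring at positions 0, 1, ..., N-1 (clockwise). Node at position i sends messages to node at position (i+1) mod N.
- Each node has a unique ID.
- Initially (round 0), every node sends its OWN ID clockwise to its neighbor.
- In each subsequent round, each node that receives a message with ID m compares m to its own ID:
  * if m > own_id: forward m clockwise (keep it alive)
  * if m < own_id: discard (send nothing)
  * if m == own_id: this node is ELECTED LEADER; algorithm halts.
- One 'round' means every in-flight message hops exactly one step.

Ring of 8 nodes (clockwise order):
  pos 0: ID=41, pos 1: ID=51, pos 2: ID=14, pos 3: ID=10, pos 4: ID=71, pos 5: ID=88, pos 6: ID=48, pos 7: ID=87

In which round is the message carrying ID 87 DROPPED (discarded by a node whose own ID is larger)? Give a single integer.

Answer: 6

Derivation:
Round 1: pos1(id51) recv 41: drop; pos2(id14) recv 51: fwd; pos3(id10) recv 14: fwd; pos4(id71) recv 10: drop; pos5(id88) recv 71: drop; pos6(id48) recv 88: fwd; pos7(id87) recv 48: drop; pos0(id41) recv 87: fwd
Round 2: pos3(id10) recv 51: fwd; pos4(id71) recv 14: drop; pos7(id87) recv 88: fwd; pos1(id51) recv 87: fwd
Round 3: pos4(id71) recv 51: drop; pos0(id41) recv 88: fwd; pos2(id14) recv 87: fwd
Round 4: pos1(id51) recv 88: fwd; pos3(id10) recv 87: fwd
Round 5: pos2(id14) recv 88: fwd; pos4(id71) recv 87: fwd
Round 6: pos3(id10) recv 88: fwd; pos5(id88) recv 87: drop
Round 7: pos4(id71) recv 88: fwd
Round 8: pos5(id88) recv 88: ELECTED
Message ID 87 originates at pos 7; dropped at pos 5 in round 6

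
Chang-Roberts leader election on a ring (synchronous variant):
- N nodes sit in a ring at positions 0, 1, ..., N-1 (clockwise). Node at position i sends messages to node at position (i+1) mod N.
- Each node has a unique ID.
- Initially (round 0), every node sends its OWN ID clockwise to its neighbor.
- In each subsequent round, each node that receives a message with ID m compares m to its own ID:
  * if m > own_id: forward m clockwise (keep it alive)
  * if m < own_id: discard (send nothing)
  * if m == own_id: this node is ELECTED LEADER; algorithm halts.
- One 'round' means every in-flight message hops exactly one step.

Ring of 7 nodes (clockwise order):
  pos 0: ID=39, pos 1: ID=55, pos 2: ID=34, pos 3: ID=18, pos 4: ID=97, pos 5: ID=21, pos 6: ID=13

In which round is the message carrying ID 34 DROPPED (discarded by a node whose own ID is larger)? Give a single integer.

Round 1: pos1(id55) recv 39: drop; pos2(id34) recv 55: fwd; pos3(id18) recv 34: fwd; pos4(id97) recv 18: drop; pos5(id21) recv 97: fwd; pos6(id13) recv 21: fwd; pos0(id39) recv 13: drop
Round 2: pos3(id18) recv 55: fwd; pos4(id97) recv 34: drop; pos6(id13) recv 97: fwd; pos0(id39) recv 21: drop
Round 3: pos4(id97) recv 55: drop; pos0(id39) recv 97: fwd
Round 4: pos1(id55) recv 97: fwd
Round 5: pos2(id34) recv 97: fwd
Round 6: pos3(id18) recv 97: fwd
Round 7: pos4(id97) recv 97: ELECTED
Message ID 34 originates at pos 2; dropped at pos 4 in round 2

Answer: 2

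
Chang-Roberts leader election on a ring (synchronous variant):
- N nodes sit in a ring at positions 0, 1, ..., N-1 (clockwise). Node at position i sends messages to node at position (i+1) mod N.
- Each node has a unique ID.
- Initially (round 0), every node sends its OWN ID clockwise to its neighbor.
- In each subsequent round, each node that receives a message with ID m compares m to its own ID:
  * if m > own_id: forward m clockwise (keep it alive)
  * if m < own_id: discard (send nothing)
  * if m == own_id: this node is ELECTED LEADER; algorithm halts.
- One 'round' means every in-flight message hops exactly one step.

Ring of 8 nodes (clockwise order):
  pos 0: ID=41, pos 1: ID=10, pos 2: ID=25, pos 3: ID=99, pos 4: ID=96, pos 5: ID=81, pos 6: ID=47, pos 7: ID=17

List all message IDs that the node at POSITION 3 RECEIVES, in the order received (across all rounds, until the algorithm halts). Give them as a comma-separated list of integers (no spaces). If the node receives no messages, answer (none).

Round 1: pos1(id10) recv 41: fwd; pos2(id25) recv 10: drop; pos3(id99) recv 25: drop; pos4(id96) recv 99: fwd; pos5(id81) recv 96: fwd; pos6(id47) recv 81: fwd; pos7(id17) recv 47: fwd; pos0(id41) recv 17: drop
Round 2: pos2(id25) recv 41: fwd; pos5(id81) recv 99: fwd; pos6(id47) recv 96: fwd; pos7(id17) recv 81: fwd; pos0(id41) recv 47: fwd
Round 3: pos3(id99) recv 41: drop; pos6(id47) recv 99: fwd; pos7(id17) recv 96: fwd; pos0(id41) recv 81: fwd; pos1(id10) recv 47: fwd
Round 4: pos7(id17) recv 99: fwd; pos0(id41) recv 96: fwd; pos1(id10) recv 81: fwd; pos2(id25) recv 47: fwd
Round 5: pos0(id41) recv 99: fwd; pos1(id10) recv 96: fwd; pos2(id25) recv 81: fwd; pos3(id99) recv 47: drop
Round 6: pos1(id10) recv 99: fwd; pos2(id25) recv 96: fwd; pos3(id99) recv 81: drop
Round 7: pos2(id25) recv 99: fwd; pos3(id99) recv 96: drop
Round 8: pos3(id99) recv 99: ELECTED

Answer: 25,41,47,81,96,99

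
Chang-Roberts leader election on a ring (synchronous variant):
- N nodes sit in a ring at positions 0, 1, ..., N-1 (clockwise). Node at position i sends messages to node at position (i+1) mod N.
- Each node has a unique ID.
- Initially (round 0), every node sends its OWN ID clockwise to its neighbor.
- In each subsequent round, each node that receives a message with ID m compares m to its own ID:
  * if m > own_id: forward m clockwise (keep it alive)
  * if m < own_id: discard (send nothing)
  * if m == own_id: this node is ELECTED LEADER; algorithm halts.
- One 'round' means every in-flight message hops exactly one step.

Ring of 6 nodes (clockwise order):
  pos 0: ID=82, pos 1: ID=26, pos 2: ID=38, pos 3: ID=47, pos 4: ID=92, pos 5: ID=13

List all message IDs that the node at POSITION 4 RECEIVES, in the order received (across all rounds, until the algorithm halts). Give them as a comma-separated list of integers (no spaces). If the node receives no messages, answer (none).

Answer: 47,82,92

Derivation:
Round 1: pos1(id26) recv 82: fwd; pos2(id38) recv 26: drop; pos3(id47) recv 38: drop; pos4(id92) recv 47: drop; pos5(id13) recv 92: fwd; pos0(id82) recv 13: drop
Round 2: pos2(id38) recv 82: fwd; pos0(id82) recv 92: fwd
Round 3: pos3(id47) recv 82: fwd; pos1(id26) recv 92: fwd
Round 4: pos4(id92) recv 82: drop; pos2(id38) recv 92: fwd
Round 5: pos3(id47) recv 92: fwd
Round 6: pos4(id92) recv 92: ELECTED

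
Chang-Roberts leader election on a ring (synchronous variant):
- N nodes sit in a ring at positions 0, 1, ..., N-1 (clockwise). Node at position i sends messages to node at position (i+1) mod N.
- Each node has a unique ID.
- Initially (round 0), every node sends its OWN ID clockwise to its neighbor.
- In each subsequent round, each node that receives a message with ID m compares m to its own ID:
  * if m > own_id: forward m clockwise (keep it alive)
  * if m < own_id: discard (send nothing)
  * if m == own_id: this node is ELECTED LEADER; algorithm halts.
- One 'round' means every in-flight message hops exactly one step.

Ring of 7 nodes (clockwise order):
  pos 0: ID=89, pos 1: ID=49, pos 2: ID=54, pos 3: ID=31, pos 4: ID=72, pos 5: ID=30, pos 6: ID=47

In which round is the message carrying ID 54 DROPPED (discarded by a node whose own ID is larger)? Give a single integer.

Round 1: pos1(id49) recv 89: fwd; pos2(id54) recv 49: drop; pos3(id31) recv 54: fwd; pos4(id72) recv 31: drop; pos5(id30) recv 72: fwd; pos6(id47) recv 30: drop; pos0(id89) recv 47: drop
Round 2: pos2(id54) recv 89: fwd; pos4(id72) recv 54: drop; pos6(id47) recv 72: fwd
Round 3: pos3(id31) recv 89: fwd; pos0(id89) recv 72: drop
Round 4: pos4(id72) recv 89: fwd
Round 5: pos5(id30) recv 89: fwd
Round 6: pos6(id47) recv 89: fwd
Round 7: pos0(id89) recv 89: ELECTED
Message ID 54 originates at pos 2; dropped at pos 4 in round 2

Answer: 2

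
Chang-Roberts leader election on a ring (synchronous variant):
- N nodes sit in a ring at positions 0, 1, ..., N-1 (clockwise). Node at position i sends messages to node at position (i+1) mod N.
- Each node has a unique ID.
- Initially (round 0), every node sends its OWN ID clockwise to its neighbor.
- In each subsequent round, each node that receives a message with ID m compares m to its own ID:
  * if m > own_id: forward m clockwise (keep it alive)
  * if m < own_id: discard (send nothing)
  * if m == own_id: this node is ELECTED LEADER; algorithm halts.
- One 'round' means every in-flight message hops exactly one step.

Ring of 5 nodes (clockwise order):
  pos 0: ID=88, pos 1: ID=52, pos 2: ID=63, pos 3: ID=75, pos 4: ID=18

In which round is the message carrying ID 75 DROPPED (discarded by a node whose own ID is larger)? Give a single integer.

Answer: 2

Derivation:
Round 1: pos1(id52) recv 88: fwd; pos2(id63) recv 52: drop; pos3(id75) recv 63: drop; pos4(id18) recv 75: fwd; pos0(id88) recv 18: drop
Round 2: pos2(id63) recv 88: fwd; pos0(id88) recv 75: drop
Round 3: pos3(id75) recv 88: fwd
Round 4: pos4(id18) recv 88: fwd
Round 5: pos0(id88) recv 88: ELECTED
Message ID 75 originates at pos 3; dropped at pos 0 in round 2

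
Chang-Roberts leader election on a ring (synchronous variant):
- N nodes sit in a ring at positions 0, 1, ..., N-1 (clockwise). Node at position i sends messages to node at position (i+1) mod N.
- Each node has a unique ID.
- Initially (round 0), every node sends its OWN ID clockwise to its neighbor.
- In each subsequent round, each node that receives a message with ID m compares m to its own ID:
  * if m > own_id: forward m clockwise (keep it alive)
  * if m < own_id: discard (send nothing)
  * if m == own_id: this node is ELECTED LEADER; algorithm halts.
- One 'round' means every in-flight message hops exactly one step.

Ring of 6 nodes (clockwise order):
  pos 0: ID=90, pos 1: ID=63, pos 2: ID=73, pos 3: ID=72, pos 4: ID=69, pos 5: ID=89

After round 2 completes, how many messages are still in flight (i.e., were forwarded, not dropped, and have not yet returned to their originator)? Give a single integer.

Answer: 2

Derivation:
Round 1: pos1(id63) recv 90: fwd; pos2(id73) recv 63: drop; pos3(id72) recv 73: fwd; pos4(id69) recv 72: fwd; pos5(id89) recv 69: drop; pos0(id90) recv 89: drop
Round 2: pos2(id73) recv 90: fwd; pos4(id69) recv 73: fwd; pos5(id89) recv 72: drop
After round 2: 2 messages still in flight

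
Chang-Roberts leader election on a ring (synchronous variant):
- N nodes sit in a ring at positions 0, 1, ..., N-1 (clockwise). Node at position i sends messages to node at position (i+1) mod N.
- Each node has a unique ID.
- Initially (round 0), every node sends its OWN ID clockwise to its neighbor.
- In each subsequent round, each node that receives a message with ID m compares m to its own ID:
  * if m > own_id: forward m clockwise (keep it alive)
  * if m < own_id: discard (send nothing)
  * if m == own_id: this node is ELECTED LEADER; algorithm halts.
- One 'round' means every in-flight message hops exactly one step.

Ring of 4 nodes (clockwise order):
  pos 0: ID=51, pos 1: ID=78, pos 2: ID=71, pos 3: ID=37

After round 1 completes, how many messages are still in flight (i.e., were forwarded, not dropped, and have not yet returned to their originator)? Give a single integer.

Round 1: pos1(id78) recv 51: drop; pos2(id71) recv 78: fwd; pos3(id37) recv 71: fwd; pos0(id51) recv 37: drop
After round 1: 2 messages still in flight

Answer: 2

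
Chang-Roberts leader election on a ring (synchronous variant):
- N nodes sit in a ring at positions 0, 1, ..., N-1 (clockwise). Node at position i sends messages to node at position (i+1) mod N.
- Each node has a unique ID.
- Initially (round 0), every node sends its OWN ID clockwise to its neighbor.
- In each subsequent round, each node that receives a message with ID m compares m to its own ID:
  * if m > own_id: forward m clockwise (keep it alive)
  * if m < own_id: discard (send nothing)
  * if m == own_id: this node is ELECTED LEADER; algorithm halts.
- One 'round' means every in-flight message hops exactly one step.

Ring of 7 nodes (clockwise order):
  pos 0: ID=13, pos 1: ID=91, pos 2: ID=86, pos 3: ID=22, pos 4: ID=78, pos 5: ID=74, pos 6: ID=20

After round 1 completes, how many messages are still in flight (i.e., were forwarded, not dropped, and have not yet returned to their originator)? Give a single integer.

Round 1: pos1(id91) recv 13: drop; pos2(id86) recv 91: fwd; pos3(id22) recv 86: fwd; pos4(id78) recv 22: drop; pos5(id74) recv 78: fwd; pos6(id20) recv 74: fwd; pos0(id13) recv 20: fwd
After round 1: 5 messages still in flight

Answer: 5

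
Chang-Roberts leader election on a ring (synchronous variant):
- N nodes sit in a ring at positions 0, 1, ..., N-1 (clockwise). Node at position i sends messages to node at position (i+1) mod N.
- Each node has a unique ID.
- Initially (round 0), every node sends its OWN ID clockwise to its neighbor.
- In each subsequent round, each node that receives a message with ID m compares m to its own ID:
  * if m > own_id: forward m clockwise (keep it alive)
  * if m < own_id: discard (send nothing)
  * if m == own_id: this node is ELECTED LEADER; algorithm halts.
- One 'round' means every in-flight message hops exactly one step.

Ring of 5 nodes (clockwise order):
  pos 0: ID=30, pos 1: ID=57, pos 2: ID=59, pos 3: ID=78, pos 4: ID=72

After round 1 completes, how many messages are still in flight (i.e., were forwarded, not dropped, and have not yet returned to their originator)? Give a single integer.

Round 1: pos1(id57) recv 30: drop; pos2(id59) recv 57: drop; pos3(id78) recv 59: drop; pos4(id72) recv 78: fwd; pos0(id30) recv 72: fwd
After round 1: 2 messages still in flight

Answer: 2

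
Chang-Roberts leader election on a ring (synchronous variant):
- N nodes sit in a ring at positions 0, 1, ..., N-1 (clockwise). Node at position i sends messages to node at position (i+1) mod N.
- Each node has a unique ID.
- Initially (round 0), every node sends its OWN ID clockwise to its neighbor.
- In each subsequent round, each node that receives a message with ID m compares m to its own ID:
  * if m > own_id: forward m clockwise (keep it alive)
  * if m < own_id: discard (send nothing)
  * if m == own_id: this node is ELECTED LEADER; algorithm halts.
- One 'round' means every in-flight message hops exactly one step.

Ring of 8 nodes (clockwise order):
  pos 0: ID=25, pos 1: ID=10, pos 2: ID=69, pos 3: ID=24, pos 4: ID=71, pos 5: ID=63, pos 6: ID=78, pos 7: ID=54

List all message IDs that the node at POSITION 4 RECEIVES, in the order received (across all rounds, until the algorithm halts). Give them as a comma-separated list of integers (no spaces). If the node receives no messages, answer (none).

Round 1: pos1(id10) recv 25: fwd; pos2(id69) recv 10: drop; pos3(id24) recv 69: fwd; pos4(id71) recv 24: drop; pos5(id63) recv 71: fwd; pos6(id78) recv 63: drop; pos7(id54) recv 78: fwd; pos0(id25) recv 54: fwd
Round 2: pos2(id69) recv 25: drop; pos4(id71) recv 69: drop; pos6(id78) recv 71: drop; pos0(id25) recv 78: fwd; pos1(id10) recv 54: fwd
Round 3: pos1(id10) recv 78: fwd; pos2(id69) recv 54: drop
Round 4: pos2(id69) recv 78: fwd
Round 5: pos3(id24) recv 78: fwd
Round 6: pos4(id71) recv 78: fwd
Round 7: pos5(id63) recv 78: fwd
Round 8: pos6(id78) recv 78: ELECTED

Answer: 24,69,78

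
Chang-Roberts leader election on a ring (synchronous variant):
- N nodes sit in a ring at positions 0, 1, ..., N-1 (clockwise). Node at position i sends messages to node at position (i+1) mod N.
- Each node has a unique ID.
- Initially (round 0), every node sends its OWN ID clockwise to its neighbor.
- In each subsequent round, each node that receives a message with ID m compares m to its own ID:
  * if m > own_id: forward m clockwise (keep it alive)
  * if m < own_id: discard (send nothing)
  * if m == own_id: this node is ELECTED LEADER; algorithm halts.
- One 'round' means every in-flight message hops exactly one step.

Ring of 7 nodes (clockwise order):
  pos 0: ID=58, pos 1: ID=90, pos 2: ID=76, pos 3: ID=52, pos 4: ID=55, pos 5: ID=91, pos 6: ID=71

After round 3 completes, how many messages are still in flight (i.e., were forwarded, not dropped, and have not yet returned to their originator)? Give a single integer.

Answer: 2

Derivation:
Round 1: pos1(id90) recv 58: drop; pos2(id76) recv 90: fwd; pos3(id52) recv 76: fwd; pos4(id55) recv 52: drop; pos5(id91) recv 55: drop; pos6(id71) recv 91: fwd; pos0(id58) recv 71: fwd
Round 2: pos3(id52) recv 90: fwd; pos4(id55) recv 76: fwd; pos0(id58) recv 91: fwd; pos1(id90) recv 71: drop
Round 3: pos4(id55) recv 90: fwd; pos5(id91) recv 76: drop; pos1(id90) recv 91: fwd
After round 3: 2 messages still in flight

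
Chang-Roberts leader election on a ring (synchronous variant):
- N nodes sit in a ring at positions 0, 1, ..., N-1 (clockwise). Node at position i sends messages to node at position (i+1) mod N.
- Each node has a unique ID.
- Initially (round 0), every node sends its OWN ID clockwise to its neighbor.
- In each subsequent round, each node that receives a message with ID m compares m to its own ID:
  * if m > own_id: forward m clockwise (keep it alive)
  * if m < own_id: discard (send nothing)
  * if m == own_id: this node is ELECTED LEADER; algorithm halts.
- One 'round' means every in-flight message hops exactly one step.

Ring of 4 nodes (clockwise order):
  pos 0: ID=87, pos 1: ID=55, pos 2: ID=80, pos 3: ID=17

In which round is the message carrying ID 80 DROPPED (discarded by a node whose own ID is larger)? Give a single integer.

Answer: 2

Derivation:
Round 1: pos1(id55) recv 87: fwd; pos2(id80) recv 55: drop; pos3(id17) recv 80: fwd; pos0(id87) recv 17: drop
Round 2: pos2(id80) recv 87: fwd; pos0(id87) recv 80: drop
Round 3: pos3(id17) recv 87: fwd
Round 4: pos0(id87) recv 87: ELECTED
Message ID 80 originates at pos 2; dropped at pos 0 in round 2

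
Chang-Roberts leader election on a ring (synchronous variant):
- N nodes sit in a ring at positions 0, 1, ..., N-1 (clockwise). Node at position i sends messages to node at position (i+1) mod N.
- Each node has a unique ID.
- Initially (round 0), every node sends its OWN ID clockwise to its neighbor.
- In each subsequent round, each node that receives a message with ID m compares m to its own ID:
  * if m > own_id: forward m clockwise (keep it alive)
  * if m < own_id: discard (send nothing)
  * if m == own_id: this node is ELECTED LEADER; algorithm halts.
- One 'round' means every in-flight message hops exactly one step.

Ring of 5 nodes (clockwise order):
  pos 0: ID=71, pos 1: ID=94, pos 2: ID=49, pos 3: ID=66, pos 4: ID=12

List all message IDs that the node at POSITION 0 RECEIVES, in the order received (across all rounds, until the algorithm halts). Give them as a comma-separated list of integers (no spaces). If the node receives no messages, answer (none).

Round 1: pos1(id94) recv 71: drop; pos2(id49) recv 94: fwd; pos3(id66) recv 49: drop; pos4(id12) recv 66: fwd; pos0(id71) recv 12: drop
Round 2: pos3(id66) recv 94: fwd; pos0(id71) recv 66: drop
Round 3: pos4(id12) recv 94: fwd
Round 4: pos0(id71) recv 94: fwd
Round 5: pos1(id94) recv 94: ELECTED

Answer: 12,66,94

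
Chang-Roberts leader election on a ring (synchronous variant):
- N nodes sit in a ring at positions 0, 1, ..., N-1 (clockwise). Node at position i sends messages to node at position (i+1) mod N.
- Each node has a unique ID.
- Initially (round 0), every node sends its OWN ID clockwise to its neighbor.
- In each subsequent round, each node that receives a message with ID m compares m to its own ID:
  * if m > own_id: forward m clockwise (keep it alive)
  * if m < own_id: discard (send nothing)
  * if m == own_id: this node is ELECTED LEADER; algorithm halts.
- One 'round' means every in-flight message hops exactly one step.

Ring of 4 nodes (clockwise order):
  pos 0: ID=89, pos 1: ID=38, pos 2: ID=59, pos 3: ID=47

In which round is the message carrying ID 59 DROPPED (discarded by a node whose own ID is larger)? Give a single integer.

Round 1: pos1(id38) recv 89: fwd; pos2(id59) recv 38: drop; pos3(id47) recv 59: fwd; pos0(id89) recv 47: drop
Round 2: pos2(id59) recv 89: fwd; pos0(id89) recv 59: drop
Round 3: pos3(id47) recv 89: fwd
Round 4: pos0(id89) recv 89: ELECTED
Message ID 59 originates at pos 2; dropped at pos 0 in round 2

Answer: 2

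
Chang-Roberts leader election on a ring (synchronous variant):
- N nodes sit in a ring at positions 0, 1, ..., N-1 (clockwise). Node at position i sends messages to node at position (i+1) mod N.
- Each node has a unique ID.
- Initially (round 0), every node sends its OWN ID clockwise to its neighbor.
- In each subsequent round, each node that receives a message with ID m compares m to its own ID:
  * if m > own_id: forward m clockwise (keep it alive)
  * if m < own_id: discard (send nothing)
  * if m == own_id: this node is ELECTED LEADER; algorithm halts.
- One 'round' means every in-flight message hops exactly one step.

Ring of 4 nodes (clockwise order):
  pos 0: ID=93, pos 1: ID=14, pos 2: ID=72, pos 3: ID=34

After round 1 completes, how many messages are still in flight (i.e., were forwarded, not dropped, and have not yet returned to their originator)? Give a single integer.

Round 1: pos1(id14) recv 93: fwd; pos2(id72) recv 14: drop; pos3(id34) recv 72: fwd; pos0(id93) recv 34: drop
After round 1: 2 messages still in flight

Answer: 2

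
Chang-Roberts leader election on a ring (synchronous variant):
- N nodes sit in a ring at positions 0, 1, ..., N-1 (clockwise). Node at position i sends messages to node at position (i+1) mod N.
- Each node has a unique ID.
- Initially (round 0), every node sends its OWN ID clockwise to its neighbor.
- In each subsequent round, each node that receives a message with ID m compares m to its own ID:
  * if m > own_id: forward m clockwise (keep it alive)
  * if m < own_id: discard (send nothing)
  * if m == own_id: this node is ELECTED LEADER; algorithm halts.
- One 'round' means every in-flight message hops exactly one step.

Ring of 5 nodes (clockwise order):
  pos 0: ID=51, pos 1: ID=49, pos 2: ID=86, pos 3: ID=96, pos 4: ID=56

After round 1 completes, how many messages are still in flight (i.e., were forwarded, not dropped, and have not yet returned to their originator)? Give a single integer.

Round 1: pos1(id49) recv 51: fwd; pos2(id86) recv 49: drop; pos3(id96) recv 86: drop; pos4(id56) recv 96: fwd; pos0(id51) recv 56: fwd
After round 1: 3 messages still in flight

Answer: 3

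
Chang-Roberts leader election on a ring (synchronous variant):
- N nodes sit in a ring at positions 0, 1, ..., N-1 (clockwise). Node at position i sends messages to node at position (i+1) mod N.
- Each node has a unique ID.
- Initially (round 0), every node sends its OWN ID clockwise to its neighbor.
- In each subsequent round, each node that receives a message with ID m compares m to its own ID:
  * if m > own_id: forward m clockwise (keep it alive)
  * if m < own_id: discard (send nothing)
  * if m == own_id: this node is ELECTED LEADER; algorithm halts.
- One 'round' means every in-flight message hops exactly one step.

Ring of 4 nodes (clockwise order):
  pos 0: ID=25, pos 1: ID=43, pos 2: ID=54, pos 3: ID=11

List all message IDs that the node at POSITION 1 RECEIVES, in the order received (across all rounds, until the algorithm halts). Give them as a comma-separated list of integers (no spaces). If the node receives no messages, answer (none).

Round 1: pos1(id43) recv 25: drop; pos2(id54) recv 43: drop; pos3(id11) recv 54: fwd; pos0(id25) recv 11: drop
Round 2: pos0(id25) recv 54: fwd
Round 3: pos1(id43) recv 54: fwd
Round 4: pos2(id54) recv 54: ELECTED

Answer: 25,54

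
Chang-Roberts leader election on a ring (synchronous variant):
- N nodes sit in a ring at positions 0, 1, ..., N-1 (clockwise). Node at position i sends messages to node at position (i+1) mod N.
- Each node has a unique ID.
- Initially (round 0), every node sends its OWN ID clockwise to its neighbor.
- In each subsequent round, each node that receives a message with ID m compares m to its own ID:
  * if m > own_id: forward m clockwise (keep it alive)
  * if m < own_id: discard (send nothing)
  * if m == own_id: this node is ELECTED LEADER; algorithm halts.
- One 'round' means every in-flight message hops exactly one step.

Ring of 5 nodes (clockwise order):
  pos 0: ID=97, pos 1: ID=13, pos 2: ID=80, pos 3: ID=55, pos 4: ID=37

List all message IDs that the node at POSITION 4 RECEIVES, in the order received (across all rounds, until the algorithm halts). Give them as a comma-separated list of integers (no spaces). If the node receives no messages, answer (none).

Answer: 55,80,97

Derivation:
Round 1: pos1(id13) recv 97: fwd; pos2(id80) recv 13: drop; pos3(id55) recv 80: fwd; pos4(id37) recv 55: fwd; pos0(id97) recv 37: drop
Round 2: pos2(id80) recv 97: fwd; pos4(id37) recv 80: fwd; pos0(id97) recv 55: drop
Round 3: pos3(id55) recv 97: fwd; pos0(id97) recv 80: drop
Round 4: pos4(id37) recv 97: fwd
Round 5: pos0(id97) recv 97: ELECTED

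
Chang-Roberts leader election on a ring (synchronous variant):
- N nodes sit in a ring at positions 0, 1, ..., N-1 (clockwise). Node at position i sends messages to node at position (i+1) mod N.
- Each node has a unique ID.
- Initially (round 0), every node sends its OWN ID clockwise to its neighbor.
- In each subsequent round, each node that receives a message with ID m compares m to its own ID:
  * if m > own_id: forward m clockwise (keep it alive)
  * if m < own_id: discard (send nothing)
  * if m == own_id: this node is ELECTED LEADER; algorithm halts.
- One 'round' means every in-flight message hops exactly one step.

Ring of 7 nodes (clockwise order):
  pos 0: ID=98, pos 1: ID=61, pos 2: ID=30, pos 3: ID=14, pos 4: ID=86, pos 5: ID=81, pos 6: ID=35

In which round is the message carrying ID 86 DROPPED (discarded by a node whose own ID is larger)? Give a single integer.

Round 1: pos1(id61) recv 98: fwd; pos2(id30) recv 61: fwd; pos3(id14) recv 30: fwd; pos4(id86) recv 14: drop; pos5(id81) recv 86: fwd; pos6(id35) recv 81: fwd; pos0(id98) recv 35: drop
Round 2: pos2(id30) recv 98: fwd; pos3(id14) recv 61: fwd; pos4(id86) recv 30: drop; pos6(id35) recv 86: fwd; pos0(id98) recv 81: drop
Round 3: pos3(id14) recv 98: fwd; pos4(id86) recv 61: drop; pos0(id98) recv 86: drop
Round 4: pos4(id86) recv 98: fwd
Round 5: pos5(id81) recv 98: fwd
Round 6: pos6(id35) recv 98: fwd
Round 7: pos0(id98) recv 98: ELECTED
Message ID 86 originates at pos 4; dropped at pos 0 in round 3

Answer: 3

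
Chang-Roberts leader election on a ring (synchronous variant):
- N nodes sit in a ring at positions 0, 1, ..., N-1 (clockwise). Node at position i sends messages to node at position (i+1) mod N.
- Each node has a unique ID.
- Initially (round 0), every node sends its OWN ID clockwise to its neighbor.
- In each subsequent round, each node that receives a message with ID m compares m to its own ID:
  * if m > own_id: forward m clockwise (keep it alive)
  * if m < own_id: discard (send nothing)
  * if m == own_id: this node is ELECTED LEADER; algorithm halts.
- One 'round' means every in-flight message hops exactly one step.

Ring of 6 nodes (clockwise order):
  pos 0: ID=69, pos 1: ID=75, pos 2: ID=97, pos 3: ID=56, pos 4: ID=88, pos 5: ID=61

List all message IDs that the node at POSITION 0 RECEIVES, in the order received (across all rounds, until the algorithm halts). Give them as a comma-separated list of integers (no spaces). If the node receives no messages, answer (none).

Answer: 61,88,97

Derivation:
Round 1: pos1(id75) recv 69: drop; pos2(id97) recv 75: drop; pos3(id56) recv 97: fwd; pos4(id88) recv 56: drop; pos5(id61) recv 88: fwd; pos0(id69) recv 61: drop
Round 2: pos4(id88) recv 97: fwd; pos0(id69) recv 88: fwd
Round 3: pos5(id61) recv 97: fwd; pos1(id75) recv 88: fwd
Round 4: pos0(id69) recv 97: fwd; pos2(id97) recv 88: drop
Round 5: pos1(id75) recv 97: fwd
Round 6: pos2(id97) recv 97: ELECTED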